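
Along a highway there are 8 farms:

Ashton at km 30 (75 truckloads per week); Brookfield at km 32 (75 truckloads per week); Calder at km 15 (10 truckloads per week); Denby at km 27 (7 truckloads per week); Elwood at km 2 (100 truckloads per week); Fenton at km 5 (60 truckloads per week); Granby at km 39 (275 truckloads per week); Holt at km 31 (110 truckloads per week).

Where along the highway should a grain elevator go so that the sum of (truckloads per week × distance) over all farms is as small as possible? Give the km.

x = 31

For a sum of weighted absolute distances on a line, the optimum is the weighted median (not the mean). Total weight W = 712; half-weight = 356.
Sort by position and accumulate weight:
  km 2 (Elwood, w=100) → cum 100
  km 5 (Fenton, w=60) → cum 160
  km 15 (Calder, w=10) → cum 170
  km 27 (Denby, w=7) → cum 177
  km 30 (Ashton, w=75) → cum 252
  km 31 (Holt, w=110) → cum 362  ≥ 356 → median here
  km 32 (Brookfield, w=75) → cum 437
  km 39 (Granby, w=275) → cum 712
Optimal location: km 31.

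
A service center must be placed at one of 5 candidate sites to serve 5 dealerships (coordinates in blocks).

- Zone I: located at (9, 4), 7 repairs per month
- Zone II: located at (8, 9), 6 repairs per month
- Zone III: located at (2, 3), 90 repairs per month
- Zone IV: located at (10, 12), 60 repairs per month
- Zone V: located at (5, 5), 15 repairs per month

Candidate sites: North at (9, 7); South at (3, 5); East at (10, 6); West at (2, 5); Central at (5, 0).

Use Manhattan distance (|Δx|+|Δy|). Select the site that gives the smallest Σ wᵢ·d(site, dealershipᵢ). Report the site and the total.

Total weighted distance at each candidate:
  North (9, 7): total = 1479
  South (3, 5): total = 1243
  East (10, 6): total = 1491
  West (2, 5): total = 1241
  Central (5, 0): total = 1763
Minimum is at West with total 1241 blocks.

West, total 1241 blocks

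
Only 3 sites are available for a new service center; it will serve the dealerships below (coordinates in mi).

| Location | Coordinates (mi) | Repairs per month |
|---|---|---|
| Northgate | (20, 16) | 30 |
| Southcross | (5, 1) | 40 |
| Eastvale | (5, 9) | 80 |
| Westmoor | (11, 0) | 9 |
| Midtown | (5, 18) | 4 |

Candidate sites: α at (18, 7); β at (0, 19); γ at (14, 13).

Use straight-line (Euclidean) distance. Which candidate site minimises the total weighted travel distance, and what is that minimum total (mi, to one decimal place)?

Total weighted distance at each candidate:
  α (18, 7): total = 2058.7
  β (0, 19): total = 2466.4
  γ (14, 13): total = 1750.4
Minimum is at γ with total 1750.4 mi.

γ, total 1750.4 mi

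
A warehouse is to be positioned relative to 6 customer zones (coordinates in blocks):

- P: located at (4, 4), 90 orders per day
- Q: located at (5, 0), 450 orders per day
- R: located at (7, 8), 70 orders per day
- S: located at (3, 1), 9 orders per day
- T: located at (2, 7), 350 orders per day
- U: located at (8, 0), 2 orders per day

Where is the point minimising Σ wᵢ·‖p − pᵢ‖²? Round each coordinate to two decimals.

(3.96, 3.48)

The minimiser of Σwᵢ‖p−pᵢ‖² is the weighted centroid p* = (Σwᵢpᵢ)/(Σwᵢ).
Σwᵢ = 971.
Σwᵢxᵢ = 90·4 + 450·5 + 70·7 + 9·3 + 350·2 + 2·8 = 3843.
Σwᵢyᵢ = 90·4 + 450·0 + 70·8 + 9·1 + 350·7 + 2·0 = 3379.
x* = 3843/971 = 3.96, y* = 3379/971 = 3.48.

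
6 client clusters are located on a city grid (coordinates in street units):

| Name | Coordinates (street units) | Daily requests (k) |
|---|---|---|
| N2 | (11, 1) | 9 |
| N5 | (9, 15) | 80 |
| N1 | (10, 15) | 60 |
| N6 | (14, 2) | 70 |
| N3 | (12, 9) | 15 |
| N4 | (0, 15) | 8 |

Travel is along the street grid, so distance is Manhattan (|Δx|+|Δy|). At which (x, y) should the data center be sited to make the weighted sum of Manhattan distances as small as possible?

(10, 15)

Manhattan distance separates: Σwᵢ(|x−xᵢ|+|y−yᵢ|) = Σwᵢ|x−xᵢ| + Σwᵢ|y−yᵢ|, so x and y are optimised independently as 1-D weighted medians.
Total weight W = 242; half = 121.
x-coordinate, sorted with cumulative weight:
  x=0 (N4, w=8) cum 8
  x=9 (N5, w=80) cum 88
  x=10 (N1, w=60) cum 148  ← median
  x=11 (N2, w=9) cum 157
  x=12 (N3, w=15) cum 172
  x=14 (N6, w=70) cum 242
⇒ x* = 10
y-coordinate, sorted with cumulative weight:
  y=1 (N2, w=9) cum 9
  y=2 (N6, w=70) cum 79
  y=9 (N3, w=15) cum 94
  y=15 (N5, w=80) cum 174  ← median
  y=15 (N1, w=60) cum 234
  y=15 (N4, w=8) cum 242
⇒ y* = 15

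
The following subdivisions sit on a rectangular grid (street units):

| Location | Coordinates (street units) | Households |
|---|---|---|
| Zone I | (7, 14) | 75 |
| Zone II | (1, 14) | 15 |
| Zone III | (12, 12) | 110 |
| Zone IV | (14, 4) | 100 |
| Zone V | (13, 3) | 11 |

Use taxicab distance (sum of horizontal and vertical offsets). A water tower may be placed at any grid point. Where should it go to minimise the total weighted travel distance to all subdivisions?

(12, 12)

Manhattan distance separates: Σwᵢ(|x−xᵢ|+|y−yᵢ|) = Σwᵢ|x−xᵢ| + Σwᵢ|y−yᵢ|, so x and y are optimised independently as 1-D weighted medians.
Total weight W = 311; half = 155.5.
x-coordinate, sorted with cumulative weight:
  x=1 (Zone II, w=15) cum 15
  x=7 (Zone I, w=75) cum 90
  x=12 (Zone III, w=110) cum 200  ← median
  x=13 (Zone V, w=11) cum 211
  x=14 (Zone IV, w=100) cum 311
⇒ x* = 12
y-coordinate, sorted with cumulative weight:
  y=3 (Zone V, w=11) cum 11
  y=4 (Zone IV, w=100) cum 111
  y=12 (Zone III, w=110) cum 221  ← median
  y=14 (Zone I, w=75) cum 296
  y=14 (Zone II, w=15) cum 311
⇒ y* = 12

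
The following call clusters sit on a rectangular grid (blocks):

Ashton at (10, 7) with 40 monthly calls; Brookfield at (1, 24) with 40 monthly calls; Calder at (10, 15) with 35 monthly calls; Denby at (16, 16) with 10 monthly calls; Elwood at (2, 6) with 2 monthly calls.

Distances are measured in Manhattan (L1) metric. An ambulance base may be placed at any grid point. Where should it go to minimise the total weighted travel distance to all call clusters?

(10, 15)

Manhattan distance separates: Σwᵢ(|x−xᵢ|+|y−yᵢ|) = Σwᵢ|x−xᵢ| + Σwᵢ|y−yᵢ|, so x and y are optimised independently as 1-D weighted medians.
Total weight W = 127; half = 63.5.
x-coordinate, sorted with cumulative weight:
  x=1 (Brookfield, w=40) cum 40
  x=2 (Elwood, w=2) cum 42
  x=10 (Ashton, w=40) cum 82  ← median
  x=10 (Calder, w=35) cum 117
  x=16 (Denby, w=10) cum 127
⇒ x* = 10
y-coordinate, sorted with cumulative weight:
  y=6 (Elwood, w=2) cum 2
  y=7 (Ashton, w=40) cum 42
  y=15 (Calder, w=35) cum 77  ← median
  y=16 (Denby, w=10) cum 87
  y=24 (Brookfield, w=40) cum 127
⇒ y* = 15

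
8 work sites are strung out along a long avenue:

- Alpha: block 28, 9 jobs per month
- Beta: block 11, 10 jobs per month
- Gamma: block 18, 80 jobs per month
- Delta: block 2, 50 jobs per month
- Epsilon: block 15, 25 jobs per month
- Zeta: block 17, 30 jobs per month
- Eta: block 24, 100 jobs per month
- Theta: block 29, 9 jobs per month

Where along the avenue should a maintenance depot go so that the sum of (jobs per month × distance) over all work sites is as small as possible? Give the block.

x = 18

For a sum of weighted absolute distances on a line, the optimum is the weighted median (not the mean). Total weight W = 313; half-weight = 156.5.
Sort by position and accumulate weight:
  block 2 (Delta, w=50) → cum 50
  block 11 (Beta, w=10) → cum 60
  block 15 (Epsilon, w=25) → cum 85
  block 17 (Zeta, w=30) → cum 115
  block 18 (Gamma, w=80) → cum 195  ≥ 156.5 → median here
  block 24 (Eta, w=100) → cum 295
  block 28 (Alpha, w=9) → cum 304
  block 29 (Theta, w=9) → cum 313
Optimal location: block 18.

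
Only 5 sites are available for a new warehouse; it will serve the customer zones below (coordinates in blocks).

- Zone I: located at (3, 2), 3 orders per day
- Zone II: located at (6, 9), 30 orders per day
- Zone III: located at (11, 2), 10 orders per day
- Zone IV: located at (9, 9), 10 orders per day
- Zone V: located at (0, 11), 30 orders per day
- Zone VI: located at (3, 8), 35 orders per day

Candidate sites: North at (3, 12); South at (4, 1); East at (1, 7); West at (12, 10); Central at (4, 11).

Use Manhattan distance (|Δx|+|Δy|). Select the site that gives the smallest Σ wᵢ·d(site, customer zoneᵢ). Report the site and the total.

Total weighted distance at each candidate:
  North (3, 12): total = 740
  South (4, 1): total = 1216
  East (1, 7): total = 736
  West (12, 10): total = 1166
  Central (4, 11): total = 640
Minimum is at Central with total 640 blocks.

Central, total 640 blocks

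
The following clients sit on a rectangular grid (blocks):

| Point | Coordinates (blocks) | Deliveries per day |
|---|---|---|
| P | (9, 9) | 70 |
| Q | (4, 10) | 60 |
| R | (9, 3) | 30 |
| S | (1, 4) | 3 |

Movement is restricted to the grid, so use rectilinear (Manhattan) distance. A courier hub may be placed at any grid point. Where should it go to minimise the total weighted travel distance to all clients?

Manhattan distance separates: Σwᵢ(|x−xᵢ|+|y−yᵢ|) = Σwᵢ|x−xᵢ| + Σwᵢ|y−yᵢ|, so x and y are optimised independently as 1-D weighted medians.
Total weight W = 163; half = 81.5.
x-coordinate, sorted with cumulative weight:
  x=1 (S, w=3) cum 3
  x=4 (Q, w=60) cum 63
  x=9 (P, w=70) cum 133  ← median
  x=9 (R, w=30) cum 163
⇒ x* = 9
y-coordinate, sorted with cumulative weight:
  y=3 (R, w=30) cum 30
  y=4 (S, w=3) cum 33
  y=9 (P, w=70) cum 103  ← median
  y=10 (Q, w=60) cum 163
⇒ y* = 9

(9, 9)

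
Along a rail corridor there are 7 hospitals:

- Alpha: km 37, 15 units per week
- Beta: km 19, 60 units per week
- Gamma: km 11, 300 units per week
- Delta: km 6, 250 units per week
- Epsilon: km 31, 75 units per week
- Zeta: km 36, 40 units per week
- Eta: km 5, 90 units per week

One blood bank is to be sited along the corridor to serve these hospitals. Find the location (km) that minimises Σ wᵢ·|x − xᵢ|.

x = 11

For a sum of weighted absolute distances on a line, the optimum is the weighted median (not the mean). Total weight W = 830; half-weight = 415.
Sort by position and accumulate weight:
  km 5 (Eta, w=90) → cum 90
  km 6 (Delta, w=250) → cum 340
  km 11 (Gamma, w=300) → cum 640  ≥ 415 → median here
  km 19 (Beta, w=60) → cum 700
  km 31 (Epsilon, w=75) → cum 775
  km 36 (Zeta, w=40) → cum 815
  km 37 (Alpha, w=15) → cum 830
Optimal location: km 11.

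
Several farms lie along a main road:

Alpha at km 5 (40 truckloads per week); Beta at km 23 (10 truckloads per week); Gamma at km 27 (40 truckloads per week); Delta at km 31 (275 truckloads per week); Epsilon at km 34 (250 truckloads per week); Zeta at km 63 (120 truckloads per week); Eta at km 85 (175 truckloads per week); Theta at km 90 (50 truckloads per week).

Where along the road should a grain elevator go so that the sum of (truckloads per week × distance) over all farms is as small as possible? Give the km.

x = 34

For a sum of weighted absolute distances on a line, the optimum is the weighted median (not the mean). Total weight W = 960; half-weight = 480.
Sort by position and accumulate weight:
  km 5 (Alpha, w=40) → cum 40
  km 23 (Beta, w=10) → cum 50
  km 27 (Gamma, w=40) → cum 90
  km 31 (Delta, w=275) → cum 365
  km 34 (Epsilon, w=250) → cum 615  ≥ 480 → median here
  km 63 (Zeta, w=120) → cum 735
  km 85 (Eta, w=175) → cum 910
  km 90 (Theta, w=50) → cum 960
Optimal location: km 34.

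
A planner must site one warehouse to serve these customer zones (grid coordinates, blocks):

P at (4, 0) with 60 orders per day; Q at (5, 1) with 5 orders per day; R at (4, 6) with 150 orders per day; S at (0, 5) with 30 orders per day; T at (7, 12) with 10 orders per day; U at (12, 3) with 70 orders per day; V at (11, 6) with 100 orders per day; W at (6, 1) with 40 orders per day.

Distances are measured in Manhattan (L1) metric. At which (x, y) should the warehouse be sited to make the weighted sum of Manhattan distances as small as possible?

(4, 6)

Manhattan distance separates: Σwᵢ(|x−xᵢ|+|y−yᵢ|) = Σwᵢ|x−xᵢ| + Σwᵢ|y−yᵢ|, so x and y are optimised independently as 1-D weighted medians.
Total weight W = 465; half = 232.5.
x-coordinate, sorted with cumulative weight:
  x=0 (S, w=30) cum 30
  x=4 (P, w=60) cum 90
  x=4 (R, w=150) cum 240  ← median
  x=5 (Q, w=5) cum 245
  x=6 (W, w=40) cum 285
  x=7 (T, w=10) cum 295
  x=11 (V, w=100) cum 395
  x=12 (U, w=70) cum 465
⇒ x* = 4
y-coordinate, sorted with cumulative weight:
  y=0 (P, w=60) cum 60
  y=1 (Q, w=5) cum 65
  y=1 (W, w=40) cum 105
  y=3 (U, w=70) cum 175
  y=5 (S, w=30) cum 205
  y=6 (R, w=150) cum 355  ← median
  y=6 (V, w=100) cum 455
  y=12 (T, w=10) cum 465
⇒ y* = 6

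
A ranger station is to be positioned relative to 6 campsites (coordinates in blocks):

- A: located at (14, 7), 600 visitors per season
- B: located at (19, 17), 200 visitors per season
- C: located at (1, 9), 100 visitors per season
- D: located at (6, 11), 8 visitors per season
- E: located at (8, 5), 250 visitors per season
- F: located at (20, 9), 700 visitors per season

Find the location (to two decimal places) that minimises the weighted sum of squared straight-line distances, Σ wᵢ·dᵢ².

(15.26, 8.69)

The minimiser of Σwᵢ‖p−pᵢ‖² is the weighted centroid p* = (Σwᵢpᵢ)/(Σwᵢ).
Σwᵢ = 1858.
Σwᵢxᵢ = 600·14 + 200·19 + 100·1 + 8·6 + 250·8 + 700·20 = 28348.
Σwᵢyᵢ = 600·7 + 200·17 + 100·9 + 8·11 + 250·5 + 700·9 = 16138.
x* = 28348/1858 = 15.26, y* = 16138/1858 = 8.69.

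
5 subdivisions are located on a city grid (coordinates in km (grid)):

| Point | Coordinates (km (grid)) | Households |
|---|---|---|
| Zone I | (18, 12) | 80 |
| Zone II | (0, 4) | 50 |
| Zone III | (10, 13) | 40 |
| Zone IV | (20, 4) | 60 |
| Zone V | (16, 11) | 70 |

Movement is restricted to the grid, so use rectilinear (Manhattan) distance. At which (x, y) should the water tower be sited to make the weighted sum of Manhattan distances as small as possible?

Manhattan distance separates: Σwᵢ(|x−xᵢ|+|y−yᵢ|) = Σwᵢ|x−xᵢ| + Σwᵢ|y−yᵢ|, so x and y are optimised independently as 1-D weighted medians.
Total weight W = 300; half = 150.
x-coordinate, sorted with cumulative weight:
  x=0 (Zone II, w=50) cum 50
  x=10 (Zone III, w=40) cum 90
  x=16 (Zone V, w=70) cum 160  ← median
  x=18 (Zone I, w=80) cum 240
  x=20 (Zone IV, w=60) cum 300
⇒ x* = 16
y-coordinate, sorted with cumulative weight:
  y=4 (Zone II, w=50) cum 50
  y=4 (Zone IV, w=60) cum 110
  y=11 (Zone V, w=70) cum 180  ← median
  y=12 (Zone I, w=80) cum 260
  y=13 (Zone III, w=40) cum 300
⇒ y* = 11

(16, 11)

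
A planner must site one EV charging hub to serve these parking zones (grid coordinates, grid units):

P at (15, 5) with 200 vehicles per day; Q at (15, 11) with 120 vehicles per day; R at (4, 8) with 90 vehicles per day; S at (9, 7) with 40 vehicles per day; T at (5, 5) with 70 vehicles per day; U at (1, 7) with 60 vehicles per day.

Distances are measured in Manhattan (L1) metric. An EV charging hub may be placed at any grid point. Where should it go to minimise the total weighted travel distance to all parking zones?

(15, 7)

Manhattan distance separates: Σwᵢ(|x−xᵢ|+|y−yᵢ|) = Σwᵢ|x−xᵢ| + Σwᵢ|y−yᵢ|, so x and y are optimised independently as 1-D weighted medians.
Total weight W = 580; half = 290.
x-coordinate, sorted with cumulative weight:
  x=1 (U, w=60) cum 60
  x=4 (R, w=90) cum 150
  x=5 (T, w=70) cum 220
  x=9 (S, w=40) cum 260
  x=15 (P, w=200) cum 460  ← median
  x=15 (Q, w=120) cum 580
⇒ x* = 15
y-coordinate, sorted with cumulative weight:
  y=5 (P, w=200) cum 200
  y=5 (T, w=70) cum 270
  y=7 (S, w=40) cum 310  ← median
  y=7 (U, w=60) cum 370
  y=8 (R, w=90) cum 460
  y=11 (Q, w=120) cum 580
⇒ y* = 7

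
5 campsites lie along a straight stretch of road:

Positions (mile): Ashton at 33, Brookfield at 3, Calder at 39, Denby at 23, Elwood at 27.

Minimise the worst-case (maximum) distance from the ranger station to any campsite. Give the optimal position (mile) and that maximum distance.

The 1-center on a line is the midpoint of the two extreme points: leftmost at 3, rightmost at 39.
Optimal location = (3 + 39)/2 = 21; maximum distance = (39 − 3)/2 = 18.

location 21, max distance 18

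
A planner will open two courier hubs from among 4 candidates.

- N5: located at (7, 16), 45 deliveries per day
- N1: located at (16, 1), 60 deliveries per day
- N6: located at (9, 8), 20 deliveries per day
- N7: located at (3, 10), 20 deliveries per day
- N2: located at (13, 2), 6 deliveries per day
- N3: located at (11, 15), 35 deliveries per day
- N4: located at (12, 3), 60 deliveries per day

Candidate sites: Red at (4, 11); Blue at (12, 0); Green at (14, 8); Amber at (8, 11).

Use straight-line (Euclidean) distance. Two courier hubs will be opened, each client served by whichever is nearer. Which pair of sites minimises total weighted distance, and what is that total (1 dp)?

{Blue, Amber}, total 1010.5

Evaluate every pair (each demand assigned to the nearer of the two):
  {Blue, Amber}: total = 1010.5
  {Red, Blue}: total = 1130.3
  {Green, Amber}: total = 1366.1
  {Red, Green}: total = 1453.6
  {Blue, Green}: total = 1509.3
  {Red, Amber}: total = 1862.8
Best pair: {Blue, Amber} with total 1010.5.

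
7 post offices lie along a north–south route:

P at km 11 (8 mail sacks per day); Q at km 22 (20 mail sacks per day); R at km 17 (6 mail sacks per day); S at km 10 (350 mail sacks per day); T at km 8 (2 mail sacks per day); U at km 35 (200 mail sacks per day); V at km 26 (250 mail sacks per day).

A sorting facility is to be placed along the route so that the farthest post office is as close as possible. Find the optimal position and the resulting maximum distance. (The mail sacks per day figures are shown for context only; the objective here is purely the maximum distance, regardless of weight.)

The 1-center on a line is the midpoint of the two extreme points: leftmost at 8, rightmost at 35.
Optimal location = (8 + 35)/2 = 21.5; maximum distance = (35 − 8)/2 = 13.5.

location 21.5, max distance 13.5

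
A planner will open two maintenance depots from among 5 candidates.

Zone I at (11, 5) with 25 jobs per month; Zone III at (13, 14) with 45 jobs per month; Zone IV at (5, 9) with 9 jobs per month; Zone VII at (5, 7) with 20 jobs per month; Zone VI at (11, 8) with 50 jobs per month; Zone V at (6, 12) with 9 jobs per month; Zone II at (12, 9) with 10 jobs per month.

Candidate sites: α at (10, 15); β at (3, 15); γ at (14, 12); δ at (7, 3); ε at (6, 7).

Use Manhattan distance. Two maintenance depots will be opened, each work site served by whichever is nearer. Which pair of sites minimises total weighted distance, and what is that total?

{γ, ε}, total 752

Evaluate every pair (each demand assigned to the nearer of the two):
  {γ, ε}: total = 752
  {α, ε}: total = 827
  {γ, δ}: total = 949
  {α, δ}: total = 1065
  {β, γ}: total = 1111
  {β, ε}: total = 1142
  {α, γ}: total = 1207
  {δ, ε}: total = 1252
  {α, β}: total = 1261
  {β, δ}: total = 1451
Best pair: {γ, ε} with total 752.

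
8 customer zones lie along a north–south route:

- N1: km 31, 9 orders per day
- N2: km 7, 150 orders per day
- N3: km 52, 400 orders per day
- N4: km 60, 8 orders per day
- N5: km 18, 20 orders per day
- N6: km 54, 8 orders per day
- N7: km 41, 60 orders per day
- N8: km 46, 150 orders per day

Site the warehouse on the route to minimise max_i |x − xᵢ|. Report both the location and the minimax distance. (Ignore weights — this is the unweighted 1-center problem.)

The 1-center on a line is the midpoint of the two extreme points: leftmost at 7, rightmost at 60.
Optimal location = (7 + 60)/2 = 33.5; maximum distance = (60 − 7)/2 = 26.5.

location 33.5, max distance 26.5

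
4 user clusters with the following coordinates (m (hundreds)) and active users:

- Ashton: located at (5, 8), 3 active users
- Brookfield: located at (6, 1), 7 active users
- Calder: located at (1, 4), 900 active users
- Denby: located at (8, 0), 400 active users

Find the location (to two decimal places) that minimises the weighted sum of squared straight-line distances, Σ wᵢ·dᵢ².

The minimiser of Σwᵢ‖p−pᵢ‖² is the weighted centroid p* = (Σwᵢpᵢ)/(Σwᵢ).
Σwᵢ = 1310.
Σwᵢxᵢ = 3·5 + 7·6 + 900·1 + 400·8 = 4157.
Σwᵢyᵢ = 3·8 + 7·1 + 900·4 + 400·0 = 3631.
x* = 4157/1310 = 3.17, y* = 3631/1310 = 2.77.

(3.17, 2.77)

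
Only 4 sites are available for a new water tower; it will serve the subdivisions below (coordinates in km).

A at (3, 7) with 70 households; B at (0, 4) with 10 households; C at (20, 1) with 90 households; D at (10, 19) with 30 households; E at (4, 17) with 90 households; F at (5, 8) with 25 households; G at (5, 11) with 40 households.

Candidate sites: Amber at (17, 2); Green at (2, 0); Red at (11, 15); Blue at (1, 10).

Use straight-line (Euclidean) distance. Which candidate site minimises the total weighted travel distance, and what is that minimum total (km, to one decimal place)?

Blue, total 3549.3 km

Total weighted distance at each candidate:
  Amber (17, 2): total = 4769.8
  Green (2, 0): total = 4990.9
  Red (11, 15): total = 3743.3
  Blue (1, 10): total = 3549.3
Minimum is at Blue with total 3549.3 km.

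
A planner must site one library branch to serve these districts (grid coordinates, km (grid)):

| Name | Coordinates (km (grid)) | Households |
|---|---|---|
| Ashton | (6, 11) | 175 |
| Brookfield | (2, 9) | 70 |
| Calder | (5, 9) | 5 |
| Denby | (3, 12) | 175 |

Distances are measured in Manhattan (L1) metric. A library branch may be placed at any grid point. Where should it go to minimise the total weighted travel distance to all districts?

(3, 11)

Manhattan distance separates: Σwᵢ(|x−xᵢ|+|y−yᵢ|) = Σwᵢ|x−xᵢ| + Σwᵢ|y−yᵢ|, so x and y are optimised independently as 1-D weighted medians.
Total weight W = 425; half = 212.5.
x-coordinate, sorted with cumulative weight:
  x=2 (Brookfield, w=70) cum 70
  x=3 (Denby, w=175) cum 245  ← median
  x=5 (Calder, w=5) cum 250
  x=6 (Ashton, w=175) cum 425
⇒ x* = 3
y-coordinate, sorted with cumulative weight:
  y=9 (Brookfield, w=70) cum 70
  y=9 (Calder, w=5) cum 75
  y=11 (Ashton, w=175) cum 250  ← median
  y=12 (Denby, w=175) cum 425
⇒ y* = 11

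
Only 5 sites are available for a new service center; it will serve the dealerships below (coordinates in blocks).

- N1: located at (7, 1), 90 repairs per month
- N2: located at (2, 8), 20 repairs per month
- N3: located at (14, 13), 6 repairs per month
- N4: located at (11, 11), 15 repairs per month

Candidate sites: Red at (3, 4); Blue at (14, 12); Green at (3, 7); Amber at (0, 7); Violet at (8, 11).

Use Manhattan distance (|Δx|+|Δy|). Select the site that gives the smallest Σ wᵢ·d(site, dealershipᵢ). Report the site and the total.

Total weighted distance at each candidate:
  Red (3, 4): total = 1075
  Blue (14, 12): total = 2006
  Green (3, 7): total = 1222
  Amber (0, 7): total = 1575
  Violet (8, 11): total = 1263
Minimum is at Red with total 1075 blocks.

Red, total 1075 blocks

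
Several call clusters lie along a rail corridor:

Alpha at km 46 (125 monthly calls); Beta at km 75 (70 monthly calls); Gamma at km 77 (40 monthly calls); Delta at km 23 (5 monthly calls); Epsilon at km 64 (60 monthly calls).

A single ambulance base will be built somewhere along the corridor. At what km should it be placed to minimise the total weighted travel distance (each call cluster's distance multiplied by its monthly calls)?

x = 64

For a sum of weighted absolute distances on a line, the optimum is the weighted median (not the mean). Total weight W = 300; half-weight = 150.
Sort by position and accumulate weight:
  km 23 (Delta, w=5) → cum 5
  km 46 (Alpha, w=125) → cum 130
  km 64 (Epsilon, w=60) → cum 190  ≥ 150 → median here
  km 75 (Beta, w=70) → cum 260
  km 77 (Gamma, w=40) → cum 300
Optimal location: km 64.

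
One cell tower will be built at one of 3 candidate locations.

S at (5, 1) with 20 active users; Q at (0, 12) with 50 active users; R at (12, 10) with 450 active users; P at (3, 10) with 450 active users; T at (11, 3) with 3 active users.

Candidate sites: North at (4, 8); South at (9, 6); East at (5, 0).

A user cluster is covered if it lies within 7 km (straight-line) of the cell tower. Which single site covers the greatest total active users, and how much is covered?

Coverage radius r = 7 km; a point is covered iff (Δx)²+(Δy)² ≤ 7² = 49.
  North (4, 8): covers {Q, P} → 500
  South (9, 6): covers {S, R, T} → 473
  East (5, 0): covers {S, T} → 23
Maximum coverage at North: 500 active users.

North, covering 500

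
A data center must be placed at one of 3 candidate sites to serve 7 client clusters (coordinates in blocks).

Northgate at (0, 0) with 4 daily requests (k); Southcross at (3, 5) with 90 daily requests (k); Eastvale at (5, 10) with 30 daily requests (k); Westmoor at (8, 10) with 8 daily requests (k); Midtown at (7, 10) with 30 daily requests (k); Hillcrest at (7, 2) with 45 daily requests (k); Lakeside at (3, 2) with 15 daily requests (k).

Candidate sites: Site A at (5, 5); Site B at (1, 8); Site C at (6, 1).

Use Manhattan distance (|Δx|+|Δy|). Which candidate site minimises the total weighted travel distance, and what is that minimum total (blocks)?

Site A, total 944 blocks

Total weighted distance at each candidate:
  Site A (5, 5): total = 944
  Site B (1, 8): total = 1638
  Site C (6, 1): total = 1496
Minimum is at Site A with total 944 blocks.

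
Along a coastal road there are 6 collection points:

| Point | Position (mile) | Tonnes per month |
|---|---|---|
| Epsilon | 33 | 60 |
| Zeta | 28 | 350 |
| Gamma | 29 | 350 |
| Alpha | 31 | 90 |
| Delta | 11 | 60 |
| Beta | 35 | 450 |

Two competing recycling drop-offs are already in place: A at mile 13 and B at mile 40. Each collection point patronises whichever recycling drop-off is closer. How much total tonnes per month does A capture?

The indifferent point is the midpoint (13+40)/2 = 26.5; collection points left of it (closer to A at 13) go to A, those right go to B.
  Delta at 11 (w=60) → A
  Zeta at 28 (w=350) → B
  Gamma at 29 (w=350) → B
  Alpha at 31 (w=90) → B
  Epsilon at 33 (w=60) → B
  Beta at 35 (w=450) → B
A captures 60; B captures 1300.

60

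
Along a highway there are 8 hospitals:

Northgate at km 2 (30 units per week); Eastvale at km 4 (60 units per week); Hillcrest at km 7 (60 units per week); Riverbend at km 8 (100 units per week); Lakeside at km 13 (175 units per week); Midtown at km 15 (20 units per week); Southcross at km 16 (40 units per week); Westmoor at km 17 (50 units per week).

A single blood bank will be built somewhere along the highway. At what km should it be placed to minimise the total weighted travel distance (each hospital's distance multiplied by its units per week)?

For a sum of weighted absolute distances on a line, the optimum is the weighted median (not the mean). Total weight W = 535; half-weight = 267.5.
Sort by position and accumulate weight:
  km 2 (Northgate, w=30) → cum 30
  km 4 (Eastvale, w=60) → cum 90
  km 7 (Hillcrest, w=60) → cum 150
  km 8 (Riverbend, w=100) → cum 250
  km 13 (Lakeside, w=175) → cum 425  ≥ 267.5 → median here
  km 15 (Midtown, w=20) → cum 445
  km 16 (Southcross, w=40) → cum 485
  km 17 (Westmoor, w=50) → cum 535
Optimal location: km 13.

x = 13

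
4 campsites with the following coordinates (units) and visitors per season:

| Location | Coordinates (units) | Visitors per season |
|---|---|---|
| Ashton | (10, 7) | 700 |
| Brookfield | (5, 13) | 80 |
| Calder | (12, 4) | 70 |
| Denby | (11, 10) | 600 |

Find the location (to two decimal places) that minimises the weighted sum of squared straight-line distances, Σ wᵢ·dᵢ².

(10.23, 8.43)

The minimiser of Σwᵢ‖p−pᵢ‖² is the weighted centroid p* = (Σwᵢpᵢ)/(Σwᵢ).
Σwᵢ = 1450.
Σwᵢxᵢ = 700·10 + 80·5 + 70·12 + 600·11 = 14840.
Σwᵢyᵢ = 700·7 + 80·13 + 70·4 + 600·10 = 12220.
x* = 14840/1450 = 10.23, y* = 12220/1450 = 8.43.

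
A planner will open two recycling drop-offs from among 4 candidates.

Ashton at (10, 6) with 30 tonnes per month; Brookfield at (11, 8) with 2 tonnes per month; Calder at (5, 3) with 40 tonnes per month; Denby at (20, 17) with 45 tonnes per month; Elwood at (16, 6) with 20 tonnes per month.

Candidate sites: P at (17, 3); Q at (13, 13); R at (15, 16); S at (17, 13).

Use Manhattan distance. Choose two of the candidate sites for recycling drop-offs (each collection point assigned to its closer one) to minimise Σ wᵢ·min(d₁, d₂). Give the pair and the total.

{P, R}, total 1152

Evaluate every pair (each demand assigned to the nearer of the two):
  {P, R}: total = 1152
  {P, S}: total = 1197
  {P, Q}: total = 1369
  {Q, R}: total = 1504
  {Q, S}: total = 1509
  {R, S}: total = 1752
Best pair: {P, R} with total 1152.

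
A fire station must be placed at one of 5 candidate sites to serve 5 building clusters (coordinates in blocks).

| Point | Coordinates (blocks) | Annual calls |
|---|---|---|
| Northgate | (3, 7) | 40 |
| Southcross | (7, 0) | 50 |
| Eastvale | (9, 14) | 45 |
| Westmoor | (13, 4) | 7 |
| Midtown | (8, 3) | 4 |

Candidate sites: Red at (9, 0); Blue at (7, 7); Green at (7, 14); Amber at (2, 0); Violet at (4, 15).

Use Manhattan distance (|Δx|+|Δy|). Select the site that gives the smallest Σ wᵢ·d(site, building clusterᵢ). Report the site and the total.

Total weighted distance at each candidate:
  Red (9, 0): total = 1322
  Blue (7, 7): total = 998
  Green (7, 14): total = 1390
  Amber (2, 0): total = 1656
  Violet (4, 15): total = 1734
Minimum is at Blue with total 998 blocks.

Blue, total 998 blocks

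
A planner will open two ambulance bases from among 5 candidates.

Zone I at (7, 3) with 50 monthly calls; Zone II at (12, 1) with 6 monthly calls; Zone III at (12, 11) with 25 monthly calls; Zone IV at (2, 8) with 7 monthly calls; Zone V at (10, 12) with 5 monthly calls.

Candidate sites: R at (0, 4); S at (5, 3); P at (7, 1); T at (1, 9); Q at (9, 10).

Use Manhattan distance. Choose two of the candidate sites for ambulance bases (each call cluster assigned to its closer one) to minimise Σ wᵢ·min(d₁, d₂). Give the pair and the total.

Evaluate every pair (each demand assigned to the nearer of the two):
  {P, Q}: total = 308
  {S, Q}: total = 325
  {P, T}: total = 529
  {S, T}: total = 553
  {R, P}: total = 617
  {R, Q}: total = 629
  {S, P}: total = 631
  {R, S}: total = 641
  {T, Q}: total = 651
  {R, T}: total = 889
Best pair: {P, Q} with total 308.

{P, Q}, total 308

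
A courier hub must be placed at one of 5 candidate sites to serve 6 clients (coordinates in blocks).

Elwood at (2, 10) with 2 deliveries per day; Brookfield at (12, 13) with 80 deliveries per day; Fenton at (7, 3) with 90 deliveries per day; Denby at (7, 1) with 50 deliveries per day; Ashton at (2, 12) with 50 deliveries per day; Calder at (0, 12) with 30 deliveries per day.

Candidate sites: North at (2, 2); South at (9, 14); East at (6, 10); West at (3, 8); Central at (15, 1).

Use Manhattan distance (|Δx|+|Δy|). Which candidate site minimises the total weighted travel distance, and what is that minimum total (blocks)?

Total weighted distance at each candidate:
  North (2, 2): total = 3396
  South (9, 14): total = 3042
  East (6, 10): total = 2488
  West (3, 8): total = 2946
  Central (15, 1): total = 4524
Minimum is at East with total 2488 blocks.

East, total 2488 blocks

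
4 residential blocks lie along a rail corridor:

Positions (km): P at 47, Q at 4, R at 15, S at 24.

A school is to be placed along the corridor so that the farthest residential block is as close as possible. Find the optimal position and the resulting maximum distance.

The 1-center on a line is the midpoint of the two extreme points: leftmost at 4, rightmost at 47.
Optimal location = (4 + 47)/2 = 25.5; maximum distance = (47 − 4)/2 = 21.5.

location 25.5, max distance 21.5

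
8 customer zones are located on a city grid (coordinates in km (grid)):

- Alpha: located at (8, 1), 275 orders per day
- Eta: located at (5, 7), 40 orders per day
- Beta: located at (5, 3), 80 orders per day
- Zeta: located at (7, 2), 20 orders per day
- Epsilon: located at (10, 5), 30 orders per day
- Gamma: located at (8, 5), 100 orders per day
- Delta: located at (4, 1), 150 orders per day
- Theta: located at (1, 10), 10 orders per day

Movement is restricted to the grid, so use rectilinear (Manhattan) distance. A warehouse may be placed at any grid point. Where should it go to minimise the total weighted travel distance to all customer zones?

(8, 1)

Manhattan distance separates: Σwᵢ(|x−xᵢ|+|y−yᵢ|) = Σwᵢ|x−xᵢ| + Σwᵢ|y−yᵢ|, so x and y are optimised independently as 1-D weighted medians.
Total weight W = 705; half = 352.5.
x-coordinate, sorted with cumulative weight:
  x=1 (Theta, w=10) cum 10
  x=4 (Delta, w=150) cum 160
  x=5 (Eta, w=40) cum 200
  x=5 (Beta, w=80) cum 280
  x=7 (Zeta, w=20) cum 300
  x=8 (Alpha, w=275) cum 575  ← median
  x=8 (Gamma, w=100) cum 675
  x=10 (Epsilon, w=30) cum 705
⇒ x* = 8
y-coordinate, sorted with cumulative weight:
  y=1 (Alpha, w=275) cum 275
  y=1 (Delta, w=150) cum 425  ← median
  y=2 (Zeta, w=20) cum 445
  y=3 (Beta, w=80) cum 525
  y=5 (Epsilon, w=30) cum 555
  y=5 (Gamma, w=100) cum 655
  y=7 (Eta, w=40) cum 695
  y=10 (Theta, w=10) cum 705
⇒ y* = 1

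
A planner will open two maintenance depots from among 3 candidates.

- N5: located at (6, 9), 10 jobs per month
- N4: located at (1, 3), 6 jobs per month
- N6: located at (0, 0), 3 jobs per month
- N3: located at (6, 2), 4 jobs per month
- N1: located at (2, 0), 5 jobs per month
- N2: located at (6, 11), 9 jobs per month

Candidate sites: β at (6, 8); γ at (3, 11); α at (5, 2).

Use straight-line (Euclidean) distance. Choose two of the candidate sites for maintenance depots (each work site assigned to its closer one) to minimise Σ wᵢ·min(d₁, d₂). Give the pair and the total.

Evaluate every pair (each demand assigned to the nearer of the two):
  {β, α}: total = 99.9
  {γ, α}: total = 126.0
  {β, γ}: total = 178.1
Best pair: {β, α} with total 99.9.

{β, α}, total 99.9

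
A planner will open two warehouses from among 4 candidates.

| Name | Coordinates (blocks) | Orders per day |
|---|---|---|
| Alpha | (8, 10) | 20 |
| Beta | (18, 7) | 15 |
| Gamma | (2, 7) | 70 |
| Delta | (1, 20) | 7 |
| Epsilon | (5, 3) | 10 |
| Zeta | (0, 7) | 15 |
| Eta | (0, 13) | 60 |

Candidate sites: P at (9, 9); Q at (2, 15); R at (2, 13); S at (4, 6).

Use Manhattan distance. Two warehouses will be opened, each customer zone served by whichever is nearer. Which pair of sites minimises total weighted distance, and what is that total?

{R, S}, total 886

Evaluate every pair (each demand assigned to the nearer of the two):
  {R, S}: total = 886
  {Q, S}: total = 992
  {P, R}: total = 1021
  {P, Q}: total = 1297
  {P, S}: total = 1309
  {Q, R}: total = 1342
Best pair: {R, S} with total 886.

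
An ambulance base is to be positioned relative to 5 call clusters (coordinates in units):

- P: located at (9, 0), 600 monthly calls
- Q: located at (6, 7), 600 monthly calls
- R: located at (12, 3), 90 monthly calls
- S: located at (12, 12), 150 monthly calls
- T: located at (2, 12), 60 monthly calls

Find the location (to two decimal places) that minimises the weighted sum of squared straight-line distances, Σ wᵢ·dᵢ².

(8.00, 4.66)

The minimiser of Σwᵢ‖p−pᵢ‖² is the weighted centroid p* = (Σwᵢpᵢ)/(Σwᵢ).
Σwᵢ = 1500.
Σwᵢxᵢ = 600·9 + 600·6 + 90·12 + 150·12 + 60·2 = 12000.
Σwᵢyᵢ = 600·0 + 600·7 + 90·3 + 150·12 + 60·12 = 6990.
x* = 12000/1500 = 8.00, y* = 6990/1500 = 4.66.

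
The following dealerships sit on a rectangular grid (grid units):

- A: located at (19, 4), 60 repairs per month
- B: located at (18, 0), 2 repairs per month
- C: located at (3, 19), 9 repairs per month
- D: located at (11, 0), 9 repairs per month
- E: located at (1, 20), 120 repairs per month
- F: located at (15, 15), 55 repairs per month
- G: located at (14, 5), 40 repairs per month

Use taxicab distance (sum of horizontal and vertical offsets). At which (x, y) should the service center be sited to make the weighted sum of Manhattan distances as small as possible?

(14, 15)

Manhattan distance separates: Σwᵢ(|x−xᵢ|+|y−yᵢ|) = Σwᵢ|x−xᵢ| + Σwᵢ|y−yᵢ|, so x and y are optimised independently as 1-D weighted medians.
Total weight W = 295; half = 147.5.
x-coordinate, sorted with cumulative weight:
  x=1 (E, w=120) cum 120
  x=3 (C, w=9) cum 129
  x=11 (D, w=9) cum 138
  x=14 (G, w=40) cum 178  ← median
  x=15 (F, w=55) cum 233
  x=18 (B, w=2) cum 235
  x=19 (A, w=60) cum 295
⇒ x* = 14
y-coordinate, sorted with cumulative weight:
  y=0 (B, w=2) cum 2
  y=0 (D, w=9) cum 11
  y=4 (A, w=60) cum 71
  y=5 (G, w=40) cum 111
  y=15 (F, w=55) cum 166  ← median
  y=19 (C, w=9) cum 175
  y=20 (E, w=120) cum 295
⇒ y* = 15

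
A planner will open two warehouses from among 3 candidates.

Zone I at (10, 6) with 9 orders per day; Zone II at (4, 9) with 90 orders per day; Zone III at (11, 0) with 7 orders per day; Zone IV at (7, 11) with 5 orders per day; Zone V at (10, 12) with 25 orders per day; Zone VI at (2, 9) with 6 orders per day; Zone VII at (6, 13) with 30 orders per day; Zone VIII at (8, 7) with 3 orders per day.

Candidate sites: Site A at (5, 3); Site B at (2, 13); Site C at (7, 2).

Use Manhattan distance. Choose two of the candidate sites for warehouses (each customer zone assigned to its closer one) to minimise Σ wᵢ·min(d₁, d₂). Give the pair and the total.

Evaluate every pair (each demand assigned to the nearer of the two):
  {Site B, Site C}: total = 1067
  {Site A, Site B}: total = 1100
  {Site A, Site C}: total = 1507
Best pair: {Site B, Site C} with total 1067.

{Site B, Site C}, total 1067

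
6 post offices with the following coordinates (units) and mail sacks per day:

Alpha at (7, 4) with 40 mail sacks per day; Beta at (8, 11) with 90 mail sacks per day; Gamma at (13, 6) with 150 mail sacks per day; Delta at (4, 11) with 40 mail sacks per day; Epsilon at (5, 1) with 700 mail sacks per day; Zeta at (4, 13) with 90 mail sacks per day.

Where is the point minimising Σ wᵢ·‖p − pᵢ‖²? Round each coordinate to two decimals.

The minimiser of Σwᵢ‖p−pᵢ‖² is the weighted centroid p* = (Σwᵢpᵢ)/(Σwᵢ).
Σwᵢ = 1110.
Σwᵢxᵢ = 40·7 + 90·8 + 150·13 + 40·4 + 700·5 + 90·4 = 6970.
Σwᵢyᵢ = 40·4 + 90·11 + 150·6 + 40·11 + 700·1 + 90·13 = 4360.
x* = 6970/1110 = 6.28, y* = 4360/1110 = 3.93.

(6.28, 3.93)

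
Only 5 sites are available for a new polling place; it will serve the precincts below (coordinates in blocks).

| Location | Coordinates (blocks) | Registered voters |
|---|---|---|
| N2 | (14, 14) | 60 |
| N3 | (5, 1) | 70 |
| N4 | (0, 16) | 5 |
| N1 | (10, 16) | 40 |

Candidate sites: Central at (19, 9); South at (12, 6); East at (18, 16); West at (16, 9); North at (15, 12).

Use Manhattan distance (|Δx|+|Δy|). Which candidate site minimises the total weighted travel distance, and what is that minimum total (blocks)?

South, total 2030 blocks

Total weighted distance at each candidate:
  Central (19, 9): total = 2910
  South (12, 6): total = 2030
  East (18, 16): total = 2730
  West (16, 9): total = 2385
  North (15, 12): total = 2105
Minimum is at South with total 2030 blocks.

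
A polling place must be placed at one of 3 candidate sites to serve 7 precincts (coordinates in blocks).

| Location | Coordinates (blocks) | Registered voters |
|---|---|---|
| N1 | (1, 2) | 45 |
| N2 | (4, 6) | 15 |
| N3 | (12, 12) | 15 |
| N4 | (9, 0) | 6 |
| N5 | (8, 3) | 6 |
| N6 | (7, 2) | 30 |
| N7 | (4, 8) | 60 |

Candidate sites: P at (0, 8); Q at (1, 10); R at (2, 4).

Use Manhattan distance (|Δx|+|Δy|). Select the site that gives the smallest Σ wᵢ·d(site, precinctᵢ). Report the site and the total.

Total weighted distance at each candidate:
  P (0, 8): total = 1455
  Q (1, 10): total = 1572
  R (2, 4): total = 1143
Minimum is at R with total 1143 blocks.

R, total 1143 blocks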